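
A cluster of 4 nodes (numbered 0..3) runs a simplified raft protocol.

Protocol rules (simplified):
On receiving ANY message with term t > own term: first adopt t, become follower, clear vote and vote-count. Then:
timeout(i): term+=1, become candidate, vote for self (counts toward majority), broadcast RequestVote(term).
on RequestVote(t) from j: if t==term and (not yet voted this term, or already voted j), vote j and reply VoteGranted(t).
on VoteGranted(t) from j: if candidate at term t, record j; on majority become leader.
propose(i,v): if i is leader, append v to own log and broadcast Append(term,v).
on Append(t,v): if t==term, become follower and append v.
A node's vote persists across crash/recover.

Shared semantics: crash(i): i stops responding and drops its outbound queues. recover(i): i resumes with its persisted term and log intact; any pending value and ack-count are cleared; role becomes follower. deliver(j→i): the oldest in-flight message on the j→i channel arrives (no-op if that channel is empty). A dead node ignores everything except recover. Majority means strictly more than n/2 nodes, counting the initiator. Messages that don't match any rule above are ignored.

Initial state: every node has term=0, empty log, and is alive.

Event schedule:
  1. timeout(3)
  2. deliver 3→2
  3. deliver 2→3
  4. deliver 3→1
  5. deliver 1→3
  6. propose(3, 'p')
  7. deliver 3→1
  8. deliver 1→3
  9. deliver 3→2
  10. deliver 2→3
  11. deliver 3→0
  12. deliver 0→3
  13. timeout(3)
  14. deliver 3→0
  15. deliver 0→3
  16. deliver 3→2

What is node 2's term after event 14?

1. timeout(3):  <3:cand t1 ->
2. deliver 3→2:  <2:foll t1 ->
3. deliver 2→3:  nop
4. deliver 3→1:  <1:foll t1 ->
5. deliver 1→3:  <3:lead t1 ->
6. propose(3,'p'):  <3:lead t1 p>
7. deliver 3→1:  <1:foll t1 p>
8. deliver 1→3:  nop
9. deliver 3→2:  <2:foll t1 p>
10. deliver 2→3:  nop
11. deliver 3→0:  <0:foll t1 ->
12. deliver 0→3:  nop
13. timeout(3):  <3:cand t2 p>
14. deliver 3→0:  <0:foll t1 p>

1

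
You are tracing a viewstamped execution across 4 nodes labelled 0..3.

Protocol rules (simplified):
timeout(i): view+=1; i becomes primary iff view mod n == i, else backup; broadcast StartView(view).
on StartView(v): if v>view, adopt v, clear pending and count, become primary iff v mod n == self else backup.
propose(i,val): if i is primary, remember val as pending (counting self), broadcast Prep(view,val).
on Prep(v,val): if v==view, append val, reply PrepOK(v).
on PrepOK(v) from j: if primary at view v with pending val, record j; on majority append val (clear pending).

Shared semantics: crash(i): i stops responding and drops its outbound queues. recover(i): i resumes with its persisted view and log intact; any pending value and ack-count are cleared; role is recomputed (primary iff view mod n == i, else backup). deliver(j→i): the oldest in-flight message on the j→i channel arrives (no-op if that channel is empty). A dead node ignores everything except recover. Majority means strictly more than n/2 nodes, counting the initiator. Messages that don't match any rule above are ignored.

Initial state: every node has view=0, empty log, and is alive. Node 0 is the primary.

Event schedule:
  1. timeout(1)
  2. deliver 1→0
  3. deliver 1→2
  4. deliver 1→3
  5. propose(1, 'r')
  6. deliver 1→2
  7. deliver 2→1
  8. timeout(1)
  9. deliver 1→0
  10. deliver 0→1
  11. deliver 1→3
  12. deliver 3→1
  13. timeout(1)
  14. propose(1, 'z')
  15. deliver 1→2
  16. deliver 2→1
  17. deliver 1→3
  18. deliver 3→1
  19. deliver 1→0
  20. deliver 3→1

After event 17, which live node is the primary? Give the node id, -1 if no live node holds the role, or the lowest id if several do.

2

step 1 timeout(1): 1={prim,v=1,log=-}
step 2 deliver 1→0: 0={back,v=1,log=-}
step 3 deliver 1→2: 2={back,v=1,log=-}
step 4 deliver 1→3: 3={back,v=1,log=-}
step 5 propose(1,'r'): —
step 6 deliver 1→2: 2={back,v=1,log=r}
step 7 deliver 2→1: —
step 8 timeout(1): 1={back,v=2,log=-}
step 9 deliver 1→0: 0={back,v=1,log=r}
step 10 deliver 0→1: —
step 11 deliver 1→3: 3={back,v=1,log=r}
step 12 deliver 3→1: —
step 13 timeout(1): 1={back,v=3,log=-}
step 14 propose(1,'z'): —
step 15 deliver 1→2: 2={prim,v=2,log=r}
step 16 deliver 2→1: —
step 17 deliver 1→3: 3={back,v=2,log=r}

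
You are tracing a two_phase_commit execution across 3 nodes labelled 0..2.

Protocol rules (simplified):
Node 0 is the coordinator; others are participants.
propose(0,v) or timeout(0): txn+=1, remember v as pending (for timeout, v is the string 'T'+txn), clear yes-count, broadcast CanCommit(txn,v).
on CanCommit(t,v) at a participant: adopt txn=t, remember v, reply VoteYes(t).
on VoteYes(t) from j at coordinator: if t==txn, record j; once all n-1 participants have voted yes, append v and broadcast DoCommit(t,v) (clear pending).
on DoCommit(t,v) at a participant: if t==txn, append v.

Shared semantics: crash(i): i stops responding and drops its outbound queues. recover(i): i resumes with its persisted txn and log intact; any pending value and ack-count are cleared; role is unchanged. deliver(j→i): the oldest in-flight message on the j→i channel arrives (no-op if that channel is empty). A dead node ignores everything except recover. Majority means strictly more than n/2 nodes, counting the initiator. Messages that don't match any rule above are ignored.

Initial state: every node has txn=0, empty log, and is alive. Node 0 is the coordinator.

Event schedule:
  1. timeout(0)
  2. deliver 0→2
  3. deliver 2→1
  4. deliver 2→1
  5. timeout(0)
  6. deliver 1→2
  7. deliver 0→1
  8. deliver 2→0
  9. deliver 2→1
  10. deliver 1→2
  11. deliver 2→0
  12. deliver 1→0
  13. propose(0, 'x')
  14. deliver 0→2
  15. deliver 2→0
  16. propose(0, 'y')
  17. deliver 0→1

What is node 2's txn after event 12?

1

step 1 timeout(0): 0={coor,t=1,log=-}
step 2 deliver 0→2: 2={part,t=1,log=-}
step 3 deliver 2→1: —
step 4 deliver 2→1: —
step 5 timeout(0): 0={coor,t=2,log=-}
step 6 deliver 1→2: —
step 7 deliver 0→1: 1={part,t=1,log=-}
step 8 deliver 2→0: —
step 9 deliver 2→1: —
step 10 deliver 1→2: —
step 11 deliver 2→0: —
step 12 deliver 1→0: —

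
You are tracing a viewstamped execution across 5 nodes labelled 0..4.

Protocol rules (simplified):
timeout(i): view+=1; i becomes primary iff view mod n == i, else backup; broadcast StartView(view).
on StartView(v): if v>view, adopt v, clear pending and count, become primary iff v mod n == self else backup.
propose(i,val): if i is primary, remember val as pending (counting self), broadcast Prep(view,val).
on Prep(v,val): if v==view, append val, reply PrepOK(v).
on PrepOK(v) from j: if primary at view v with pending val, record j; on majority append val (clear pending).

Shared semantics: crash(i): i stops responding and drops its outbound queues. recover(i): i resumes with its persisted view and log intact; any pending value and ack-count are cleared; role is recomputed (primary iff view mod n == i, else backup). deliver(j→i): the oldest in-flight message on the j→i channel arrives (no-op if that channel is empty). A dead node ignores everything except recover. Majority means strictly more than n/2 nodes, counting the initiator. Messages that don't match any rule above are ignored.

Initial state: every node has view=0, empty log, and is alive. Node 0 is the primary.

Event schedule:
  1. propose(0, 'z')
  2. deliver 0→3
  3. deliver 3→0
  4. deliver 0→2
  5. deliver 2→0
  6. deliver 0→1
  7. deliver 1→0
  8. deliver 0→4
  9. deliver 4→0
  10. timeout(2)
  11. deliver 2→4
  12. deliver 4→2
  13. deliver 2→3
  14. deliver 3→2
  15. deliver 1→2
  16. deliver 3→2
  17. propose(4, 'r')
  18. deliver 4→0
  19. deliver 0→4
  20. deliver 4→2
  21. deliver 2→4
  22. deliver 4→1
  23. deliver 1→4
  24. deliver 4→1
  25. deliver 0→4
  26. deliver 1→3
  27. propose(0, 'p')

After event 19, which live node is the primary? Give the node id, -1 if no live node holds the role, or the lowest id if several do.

1. propose(0,'z'):  nop
2. deliver 0→3:  <3:back v0 z>
3. deliver 3→0:  nop
4. deliver 0→2:  <2:back v0 z>
5. deliver 2→0:  <0:prim v0 z>
6. deliver 0→1:  <1:back v0 z>
7. deliver 1→0:  nop
8. deliver 0→4:  <4:back v0 z>
9. deliver 4→0:  nop
10. timeout(2):  <2:back v1 z>
11. deliver 2→4:  <4:back v1 z>
12. deliver 4→2:  nop
13. deliver 2→3:  <3:back v1 z>
14. deliver 3→2:  nop
15. deliver 1→2:  nop
16. deliver 3→2:  nop
17. propose(4,'r'):  nop
18. deliver 4→0:  nop
19. deliver 0→4:  nop

0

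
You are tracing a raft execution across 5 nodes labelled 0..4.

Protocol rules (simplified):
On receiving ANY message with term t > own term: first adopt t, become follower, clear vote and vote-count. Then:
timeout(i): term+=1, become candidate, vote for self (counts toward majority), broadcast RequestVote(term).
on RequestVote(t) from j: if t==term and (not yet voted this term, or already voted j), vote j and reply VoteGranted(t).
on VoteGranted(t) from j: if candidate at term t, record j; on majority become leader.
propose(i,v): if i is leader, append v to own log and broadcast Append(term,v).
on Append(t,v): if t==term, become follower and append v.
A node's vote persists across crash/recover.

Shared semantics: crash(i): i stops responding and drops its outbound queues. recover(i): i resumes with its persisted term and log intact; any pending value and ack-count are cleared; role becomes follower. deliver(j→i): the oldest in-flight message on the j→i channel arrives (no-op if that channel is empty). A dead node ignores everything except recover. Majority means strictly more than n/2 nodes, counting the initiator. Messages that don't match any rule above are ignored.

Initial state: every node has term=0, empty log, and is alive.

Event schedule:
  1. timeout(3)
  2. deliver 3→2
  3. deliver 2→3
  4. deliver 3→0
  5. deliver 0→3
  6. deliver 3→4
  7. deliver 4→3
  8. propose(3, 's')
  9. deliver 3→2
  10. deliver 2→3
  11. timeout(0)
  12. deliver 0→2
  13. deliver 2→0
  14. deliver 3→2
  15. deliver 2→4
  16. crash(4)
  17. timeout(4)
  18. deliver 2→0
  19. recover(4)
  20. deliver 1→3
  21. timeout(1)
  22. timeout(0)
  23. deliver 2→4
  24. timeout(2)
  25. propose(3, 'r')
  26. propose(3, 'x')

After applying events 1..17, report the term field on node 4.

1

e1 timeout(3): 3[cand,t=1,-]
e2 deliver 3→2: 2[foll,t=1,-]
e3 deliver 2→3: ·
e4 deliver 3→0: 0[foll,t=1,-]
e5 deliver 0→3: 3[lead,t=1,-]
e6 deliver 3→4: 4[foll,t=1,-]
e7 deliver 4→3: ·
e8 propose(3,'s'): 3[lead,t=1,s]
e9 deliver 3→2: 2[foll,t=1,s]
e10 deliver 2→3: ·
e11 timeout(0): 0[cand,t=2,-]
e12 deliver 0→2: 2[foll,t=2,s]
e13 deliver 2→0: ·
e14 deliver 3→2: ·
e15 deliver 2→4: ·
e16 crash(4): 4[✗foll,t=1,-]
e17 timeout(4): ·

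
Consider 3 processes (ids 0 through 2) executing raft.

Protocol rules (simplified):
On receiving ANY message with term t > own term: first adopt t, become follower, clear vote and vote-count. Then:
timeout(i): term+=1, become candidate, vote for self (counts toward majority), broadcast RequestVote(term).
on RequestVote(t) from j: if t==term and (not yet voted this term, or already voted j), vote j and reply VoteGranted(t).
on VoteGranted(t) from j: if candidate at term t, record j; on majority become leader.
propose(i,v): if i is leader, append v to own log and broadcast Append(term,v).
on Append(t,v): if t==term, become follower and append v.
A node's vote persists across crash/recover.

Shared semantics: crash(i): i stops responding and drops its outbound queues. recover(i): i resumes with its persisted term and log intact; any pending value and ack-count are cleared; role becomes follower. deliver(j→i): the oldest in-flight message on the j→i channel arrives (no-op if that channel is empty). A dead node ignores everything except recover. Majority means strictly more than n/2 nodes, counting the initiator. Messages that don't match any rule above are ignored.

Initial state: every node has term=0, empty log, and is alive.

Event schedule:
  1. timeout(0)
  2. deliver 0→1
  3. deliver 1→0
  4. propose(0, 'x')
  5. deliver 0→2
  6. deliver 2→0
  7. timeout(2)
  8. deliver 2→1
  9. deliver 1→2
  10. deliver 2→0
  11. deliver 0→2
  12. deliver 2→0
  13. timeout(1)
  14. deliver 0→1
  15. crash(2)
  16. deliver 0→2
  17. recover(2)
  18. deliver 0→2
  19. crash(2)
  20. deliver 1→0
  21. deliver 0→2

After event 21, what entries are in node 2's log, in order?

after 1 — timeout(0): n0:cand/t1/[-]
after 2 — deliver 0→1: n1:foll/t1/[-]
after 3 — deliver 1→0: n0:lead/t1/[-]
after 4 — propose(0,'x'): n0:lead/t1/[x]
after 5 — deliver 0→2: n2:foll/t1/[-]
after 6 — deliver 2→0: ·
after 7 — timeout(2): n2:cand/t2/[-]
after 8 — deliver 2→1: n1:foll/t2/[-]
after 9 — deliver 1→2: n2:lead/t2/[-]
after 10 — deliver 2→0: n0:foll/t2/[x]
after 11 — deliver 0→2: ·
after 12 — deliver 2→0: ·
after 13 — timeout(1): n1:cand/t3/[-]
after 14 — deliver 0→1: ·
after 15 — crash(2): n2:✗lead/t2/[-]
after 16 — deliver 0→2: ·
after 17 — recover(2): n2:foll/t2/[-]
after 18 — deliver 0→2: ·
after 19 — crash(2): n2:✗foll/t2/[-]
after 20 — deliver 1→0: n0:foll/t3/[x]
after 21 — deliver 0→2: ·

empty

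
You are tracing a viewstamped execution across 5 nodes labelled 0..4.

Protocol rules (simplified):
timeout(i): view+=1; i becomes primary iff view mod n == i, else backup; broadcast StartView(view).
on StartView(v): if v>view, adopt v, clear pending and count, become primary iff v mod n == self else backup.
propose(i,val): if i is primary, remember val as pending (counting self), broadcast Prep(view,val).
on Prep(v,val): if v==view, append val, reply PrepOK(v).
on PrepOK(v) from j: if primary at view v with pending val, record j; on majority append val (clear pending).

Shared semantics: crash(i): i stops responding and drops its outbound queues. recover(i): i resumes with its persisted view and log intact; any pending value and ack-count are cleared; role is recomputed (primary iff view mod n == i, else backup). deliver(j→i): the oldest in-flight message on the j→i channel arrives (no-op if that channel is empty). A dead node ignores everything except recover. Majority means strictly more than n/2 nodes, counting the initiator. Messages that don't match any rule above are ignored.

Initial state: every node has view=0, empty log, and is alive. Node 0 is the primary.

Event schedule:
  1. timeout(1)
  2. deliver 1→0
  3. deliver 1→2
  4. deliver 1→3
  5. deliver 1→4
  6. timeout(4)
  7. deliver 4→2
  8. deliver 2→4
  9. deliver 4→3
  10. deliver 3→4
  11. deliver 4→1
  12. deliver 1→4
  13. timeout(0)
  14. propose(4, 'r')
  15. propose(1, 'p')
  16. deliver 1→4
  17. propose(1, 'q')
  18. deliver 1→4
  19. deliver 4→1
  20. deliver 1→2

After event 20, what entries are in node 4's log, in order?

e1 timeout(1): 1[prim,v=1,-]
e2 deliver 1→0: 0[back,v=1,-]
e3 deliver 1→2: 2[back,v=1,-]
e4 deliver 1→3: 3[back,v=1,-]
e5 deliver 1→4: 4[back,v=1,-]
e6 timeout(4): 4[back,v=2,-]
e7 deliver 4→2: 2[prim,v=2,-]
e8 deliver 2→4: ·
e9 deliver 4→3: 3[back,v=2,-]
e10 deliver 3→4: ·
e11 deliver 4→1: 1[back,v=2,-]
e12 deliver 1→4: ·
e13 timeout(0): 0[back,v=2,-]
e14 propose(4,'r'): ·
e15 propose(1,'p'): ·
e16 deliver 1→4: ·
e17 propose(1,'q'): ·
e18 deliver 1→4: ·
e19 deliver 4→1: ·
e20 deliver 1→2: ·

empty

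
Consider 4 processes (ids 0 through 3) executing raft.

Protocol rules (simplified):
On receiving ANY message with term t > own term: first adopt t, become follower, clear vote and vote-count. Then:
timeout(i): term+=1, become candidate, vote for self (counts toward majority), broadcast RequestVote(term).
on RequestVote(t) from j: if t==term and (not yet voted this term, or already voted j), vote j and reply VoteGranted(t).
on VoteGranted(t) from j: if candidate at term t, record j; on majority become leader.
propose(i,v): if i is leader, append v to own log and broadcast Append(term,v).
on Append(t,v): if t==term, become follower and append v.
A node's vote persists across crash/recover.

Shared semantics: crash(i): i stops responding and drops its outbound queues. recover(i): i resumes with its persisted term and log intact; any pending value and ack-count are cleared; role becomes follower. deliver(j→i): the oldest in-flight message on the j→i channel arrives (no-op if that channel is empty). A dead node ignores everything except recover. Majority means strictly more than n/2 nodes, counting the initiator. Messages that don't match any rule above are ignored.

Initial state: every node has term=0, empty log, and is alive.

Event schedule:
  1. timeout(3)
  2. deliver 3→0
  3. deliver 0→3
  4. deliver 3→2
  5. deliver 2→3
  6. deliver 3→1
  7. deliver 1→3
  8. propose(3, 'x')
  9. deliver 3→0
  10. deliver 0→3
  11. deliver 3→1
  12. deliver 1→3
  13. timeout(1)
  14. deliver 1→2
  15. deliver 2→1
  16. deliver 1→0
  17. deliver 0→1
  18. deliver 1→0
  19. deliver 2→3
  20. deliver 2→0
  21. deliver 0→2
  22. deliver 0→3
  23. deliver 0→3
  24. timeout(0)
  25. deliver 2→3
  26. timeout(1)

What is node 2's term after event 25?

step 1 timeout(3): 3={cand,t=1,log=-}
step 2 deliver 3→0: 0={foll,t=1,log=-}
step 3 deliver 0→3: —
step 4 deliver 3→2: 2={foll,t=1,log=-}
step 5 deliver 2→3: 3={lead,t=1,log=-}
step 6 deliver 3→1: 1={foll,t=1,log=-}
step 7 deliver 1→3: —
step 8 propose(3,'x'): 3={lead,t=1,log=x}
step 9 deliver 3→0: 0={foll,t=1,log=x}
step 10 deliver 0→3: —
step 11 deliver 3→1: 1={foll,t=1,log=x}
step 12 deliver 1→3: —
step 13 timeout(1): 1={cand,t=2,log=x}
step 14 deliver 1→2: 2={foll,t=2,log=-}
step 15 deliver 2→1: —
step 16 deliver 1→0: 0={foll,t=2,log=x}
step 17 deliver 0→1: 1={lead,t=2,log=x}
step 18 deliver 1→0: —
step 19 deliver 2→3: —
step 20 deliver 2→0: —
step 21 deliver 0→2: —
step 22 deliver 0→3: —
step 23 deliver 0→3: —
step 24 timeout(0): 0={cand,t=3,log=x}
step 25 deliver 2→3: —

2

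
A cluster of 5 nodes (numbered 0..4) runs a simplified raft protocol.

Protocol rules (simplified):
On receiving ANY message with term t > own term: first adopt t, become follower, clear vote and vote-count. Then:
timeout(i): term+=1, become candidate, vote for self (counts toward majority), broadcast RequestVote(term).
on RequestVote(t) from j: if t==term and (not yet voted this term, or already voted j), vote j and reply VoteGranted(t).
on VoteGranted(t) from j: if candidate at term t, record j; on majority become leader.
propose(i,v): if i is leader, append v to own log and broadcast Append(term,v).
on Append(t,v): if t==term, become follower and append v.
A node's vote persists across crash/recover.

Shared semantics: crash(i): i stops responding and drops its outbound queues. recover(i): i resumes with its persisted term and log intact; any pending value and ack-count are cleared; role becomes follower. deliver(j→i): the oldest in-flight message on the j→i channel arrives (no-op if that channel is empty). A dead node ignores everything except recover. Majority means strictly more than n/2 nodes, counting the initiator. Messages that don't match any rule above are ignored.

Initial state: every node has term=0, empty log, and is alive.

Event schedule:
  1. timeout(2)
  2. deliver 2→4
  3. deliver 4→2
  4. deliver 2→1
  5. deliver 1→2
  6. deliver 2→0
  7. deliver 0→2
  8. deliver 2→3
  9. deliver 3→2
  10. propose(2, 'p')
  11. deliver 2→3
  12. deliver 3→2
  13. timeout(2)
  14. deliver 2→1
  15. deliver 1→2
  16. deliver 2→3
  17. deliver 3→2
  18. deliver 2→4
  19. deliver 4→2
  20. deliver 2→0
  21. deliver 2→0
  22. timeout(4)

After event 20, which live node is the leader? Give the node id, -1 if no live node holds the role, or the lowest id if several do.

after 1 — timeout(2): n2:cand/t1/[-]
after 2 — deliver 2→4: n4:foll/t1/[-]
after 3 — deliver 4→2: ·
after 4 — deliver 2→1: n1:foll/t1/[-]
after 5 — deliver 1→2: n2:lead/t1/[-]
after 6 — deliver 2→0: n0:foll/t1/[-]
after 7 — deliver 0→2: ·
after 8 — deliver 2→3: n3:foll/t1/[-]
after 9 — deliver 3→2: ·
after 10 — propose(2,'p'): n2:lead/t1/[p]
after 11 — deliver 2→3: n3:foll/t1/[p]
after 12 — deliver 3→2: ·
after 13 — timeout(2): n2:cand/t2/[p]
after 14 — deliver 2→1: n1:foll/t1/[p]
after 15 — deliver 1→2: ·
after 16 — deliver 2→3: n3:foll/t2/[p]
after 17 — deliver 3→2: ·
after 18 — deliver 2→4: n4:foll/t1/[p]
after 19 — deliver 4→2: ·
after 20 — deliver 2→0: n0:foll/t1/[p]

-1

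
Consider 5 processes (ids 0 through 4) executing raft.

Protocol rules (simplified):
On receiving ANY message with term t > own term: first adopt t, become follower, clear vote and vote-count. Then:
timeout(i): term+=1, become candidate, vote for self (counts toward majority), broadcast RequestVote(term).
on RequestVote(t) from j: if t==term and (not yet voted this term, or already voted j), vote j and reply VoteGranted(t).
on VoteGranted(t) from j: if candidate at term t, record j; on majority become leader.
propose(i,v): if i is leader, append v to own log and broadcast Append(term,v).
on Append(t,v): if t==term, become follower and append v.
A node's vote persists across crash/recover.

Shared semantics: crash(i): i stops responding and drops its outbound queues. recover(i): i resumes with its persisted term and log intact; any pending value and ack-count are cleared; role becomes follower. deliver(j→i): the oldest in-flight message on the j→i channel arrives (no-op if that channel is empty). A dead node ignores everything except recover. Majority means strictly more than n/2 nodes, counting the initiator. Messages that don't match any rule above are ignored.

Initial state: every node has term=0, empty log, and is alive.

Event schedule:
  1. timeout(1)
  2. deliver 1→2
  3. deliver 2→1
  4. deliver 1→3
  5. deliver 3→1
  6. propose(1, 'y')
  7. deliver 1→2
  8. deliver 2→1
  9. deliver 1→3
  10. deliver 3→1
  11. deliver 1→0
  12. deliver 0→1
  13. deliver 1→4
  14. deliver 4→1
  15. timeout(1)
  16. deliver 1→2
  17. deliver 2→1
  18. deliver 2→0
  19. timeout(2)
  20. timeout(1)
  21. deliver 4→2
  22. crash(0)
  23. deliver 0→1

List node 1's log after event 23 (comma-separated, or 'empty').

y

after 1 — timeout(1): n1:cand/t1/[-]
after 2 — deliver 1→2: n2:foll/t1/[-]
after 3 — deliver 2→1: ·
after 4 — deliver 1→3: n3:foll/t1/[-]
after 5 — deliver 3→1: n1:lead/t1/[-]
after 6 — propose(1,'y'): n1:lead/t1/[y]
after 7 — deliver 1→2: n2:foll/t1/[y]
after 8 — deliver 2→1: ·
after 9 — deliver 1→3: n3:foll/t1/[y]
after 10 — deliver 3→1: ·
after 11 — deliver 1→0: n0:foll/t1/[-]
after 12 — deliver 0→1: ·
after 13 — deliver 1→4: n4:foll/t1/[-]
after 14 — deliver 4→1: ·
after 15 — timeout(1): n1:cand/t2/[y]
after 16 — deliver 1→2: n2:foll/t2/[y]
after 17 — deliver 2→1: ·
after 18 — deliver 2→0: ·
after 19 — timeout(2): n2:cand/t3/[y]
after 20 — timeout(1): n1:cand/t3/[y]
after 21 — deliver 4→2: ·
after 22 — crash(0): n0:✗foll/t1/[-]
after 23 — deliver 0→1: ·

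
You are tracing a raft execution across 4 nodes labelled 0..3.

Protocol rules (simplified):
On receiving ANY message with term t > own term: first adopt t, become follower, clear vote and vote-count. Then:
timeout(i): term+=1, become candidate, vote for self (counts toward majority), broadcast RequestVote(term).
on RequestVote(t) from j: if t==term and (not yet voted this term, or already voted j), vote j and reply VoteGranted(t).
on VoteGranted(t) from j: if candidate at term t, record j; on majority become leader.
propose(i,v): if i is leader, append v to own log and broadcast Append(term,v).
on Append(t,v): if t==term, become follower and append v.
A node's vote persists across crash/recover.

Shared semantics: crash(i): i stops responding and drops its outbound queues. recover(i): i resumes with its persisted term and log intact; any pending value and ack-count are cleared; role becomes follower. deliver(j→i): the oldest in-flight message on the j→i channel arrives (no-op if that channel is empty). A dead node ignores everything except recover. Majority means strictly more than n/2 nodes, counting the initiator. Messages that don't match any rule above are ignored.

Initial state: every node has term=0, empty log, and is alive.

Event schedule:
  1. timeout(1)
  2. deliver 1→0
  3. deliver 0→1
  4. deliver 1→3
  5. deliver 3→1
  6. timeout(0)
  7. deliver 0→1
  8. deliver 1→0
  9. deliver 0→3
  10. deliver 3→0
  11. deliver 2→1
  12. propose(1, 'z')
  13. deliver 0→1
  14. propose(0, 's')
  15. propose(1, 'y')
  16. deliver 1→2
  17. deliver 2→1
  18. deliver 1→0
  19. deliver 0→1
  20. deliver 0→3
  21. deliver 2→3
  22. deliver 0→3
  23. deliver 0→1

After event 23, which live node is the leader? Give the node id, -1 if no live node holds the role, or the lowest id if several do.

0

1. timeout(1):  <1:cand t1 ->
2. deliver 1→0:  <0:foll t1 ->
3. deliver 0→1:  nop
4. deliver 1→3:  <3:foll t1 ->
5. deliver 3→1:  <1:lead t1 ->
6. timeout(0):  <0:cand t2 ->
7. deliver 0→1:  <1:foll t2 ->
8. deliver 1→0:  nop
9. deliver 0→3:  <3:foll t2 ->
10. deliver 3→0:  <0:lead t2 ->
11. deliver 2→1:  nop
12. propose(1,'z'):  nop
13. deliver 0→1:  nop
14. propose(0,'s'):  <0:lead t2 s>
15. propose(1,'y'):  nop
16. deliver 1→2:  <2:foll t1 ->
17. deliver 2→1:  nop
18. deliver 1→0:  nop
19. deliver 0→1:  <1:foll t2 s>
20. deliver 0→3:  <3:foll t2 s>
21. deliver 2→3:  nop
22. deliver 0→3:  nop
23. deliver 0→1:  nop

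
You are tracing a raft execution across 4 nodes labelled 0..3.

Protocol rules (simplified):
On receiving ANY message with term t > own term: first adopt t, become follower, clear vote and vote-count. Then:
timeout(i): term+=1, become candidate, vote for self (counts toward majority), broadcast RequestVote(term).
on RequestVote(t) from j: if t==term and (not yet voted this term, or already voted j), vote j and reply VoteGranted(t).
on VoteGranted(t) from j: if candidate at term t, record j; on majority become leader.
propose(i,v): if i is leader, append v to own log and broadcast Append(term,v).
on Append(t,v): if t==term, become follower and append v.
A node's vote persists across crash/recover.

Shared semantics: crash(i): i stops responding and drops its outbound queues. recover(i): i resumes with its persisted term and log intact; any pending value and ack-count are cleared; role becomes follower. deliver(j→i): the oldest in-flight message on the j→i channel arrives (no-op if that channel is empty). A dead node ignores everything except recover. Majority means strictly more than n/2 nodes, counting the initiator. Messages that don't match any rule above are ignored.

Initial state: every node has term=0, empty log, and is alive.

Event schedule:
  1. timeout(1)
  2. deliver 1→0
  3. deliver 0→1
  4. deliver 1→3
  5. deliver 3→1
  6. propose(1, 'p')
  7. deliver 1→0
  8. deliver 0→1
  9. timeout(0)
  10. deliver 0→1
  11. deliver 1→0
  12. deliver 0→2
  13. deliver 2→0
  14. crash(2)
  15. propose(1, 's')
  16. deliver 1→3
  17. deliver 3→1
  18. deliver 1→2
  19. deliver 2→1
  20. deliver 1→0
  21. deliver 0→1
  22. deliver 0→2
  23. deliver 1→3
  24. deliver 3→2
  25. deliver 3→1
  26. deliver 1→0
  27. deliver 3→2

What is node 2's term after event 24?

2

step 1 timeout(1): 1={cand,t=1,log=-}
step 2 deliver 1→0: 0={foll,t=1,log=-}
step 3 deliver 0→1: —
step 4 deliver 1→3: 3={foll,t=1,log=-}
step 5 deliver 3→1: 1={lead,t=1,log=-}
step 6 propose(1,'p'): 1={lead,t=1,log=p}
step 7 deliver 1→0: 0={foll,t=1,log=p}
step 8 deliver 0→1: —
step 9 timeout(0): 0={cand,t=2,log=p}
step 10 deliver 0→1: 1={foll,t=2,log=p}
step 11 deliver 1→0: —
step 12 deliver 0→2: 2={foll,t=2,log=-}
step 13 deliver 2→0: 0={lead,t=2,log=p}
step 14 crash(2): 2={✗foll,t=2,log=-}
step 15 propose(1,'s'): —
step 16 deliver 1→3: 3={foll,t=1,log=p}
step 17 deliver 3→1: —
step 18 deliver 1→2: —
step 19 deliver 2→1: —
step 20 deliver 1→0: —
step 21 deliver 0→1: —
step 22 deliver 0→2: —
step 23 deliver 1→3: —
step 24 deliver 3→2: —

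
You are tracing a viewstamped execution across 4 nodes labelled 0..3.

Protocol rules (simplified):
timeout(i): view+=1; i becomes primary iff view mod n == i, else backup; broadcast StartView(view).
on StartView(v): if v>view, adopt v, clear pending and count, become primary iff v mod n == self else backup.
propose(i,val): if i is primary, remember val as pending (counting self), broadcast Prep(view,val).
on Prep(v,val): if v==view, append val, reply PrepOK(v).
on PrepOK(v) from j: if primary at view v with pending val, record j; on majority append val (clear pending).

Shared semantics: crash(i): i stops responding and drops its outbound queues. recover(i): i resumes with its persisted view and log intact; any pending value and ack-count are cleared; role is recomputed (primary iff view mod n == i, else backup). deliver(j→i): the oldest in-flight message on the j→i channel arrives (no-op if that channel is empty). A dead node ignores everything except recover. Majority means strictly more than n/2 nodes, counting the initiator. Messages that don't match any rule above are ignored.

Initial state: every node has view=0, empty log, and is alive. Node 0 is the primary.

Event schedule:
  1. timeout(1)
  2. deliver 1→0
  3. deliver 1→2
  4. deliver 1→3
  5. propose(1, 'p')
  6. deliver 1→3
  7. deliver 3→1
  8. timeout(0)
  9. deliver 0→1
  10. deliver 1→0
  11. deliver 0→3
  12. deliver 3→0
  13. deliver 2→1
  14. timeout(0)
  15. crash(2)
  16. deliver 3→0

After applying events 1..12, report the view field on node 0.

e1 timeout(1): 1[prim,v=1,-]
e2 deliver 1→0: 0[back,v=1,-]
e3 deliver 1→2: 2[back,v=1,-]
e4 deliver 1→3: 3[back,v=1,-]
e5 propose(1,'p'): ·
e6 deliver 1→3: 3[back,v=1,p]
e7 deliver 3→1: ·
e8 timeout(0): 0[back,v=2,-]
e9 deliver 0→1: 1[back,v=2,-]
e10 deliver 1→0: ·
e11 deliver 0→3: 3[back,v=2,p]
e12 deliver 3→0: ·

2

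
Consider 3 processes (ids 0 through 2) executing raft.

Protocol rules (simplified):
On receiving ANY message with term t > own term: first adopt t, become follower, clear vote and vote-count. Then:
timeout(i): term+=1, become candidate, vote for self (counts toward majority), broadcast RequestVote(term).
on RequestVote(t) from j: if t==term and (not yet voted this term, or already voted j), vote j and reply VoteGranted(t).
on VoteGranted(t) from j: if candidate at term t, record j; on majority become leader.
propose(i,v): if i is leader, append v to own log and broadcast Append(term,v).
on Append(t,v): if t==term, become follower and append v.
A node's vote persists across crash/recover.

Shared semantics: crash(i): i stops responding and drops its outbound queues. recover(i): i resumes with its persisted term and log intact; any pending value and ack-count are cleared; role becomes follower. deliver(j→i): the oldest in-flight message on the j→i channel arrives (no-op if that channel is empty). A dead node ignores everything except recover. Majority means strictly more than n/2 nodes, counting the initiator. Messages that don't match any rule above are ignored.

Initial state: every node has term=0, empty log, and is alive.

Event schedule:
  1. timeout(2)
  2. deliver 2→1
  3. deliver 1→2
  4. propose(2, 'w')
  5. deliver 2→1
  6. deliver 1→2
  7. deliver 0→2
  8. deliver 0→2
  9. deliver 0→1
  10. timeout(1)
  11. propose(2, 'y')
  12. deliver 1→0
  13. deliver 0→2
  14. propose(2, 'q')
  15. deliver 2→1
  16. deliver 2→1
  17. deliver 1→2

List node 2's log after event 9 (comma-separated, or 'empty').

1. timeout(2):  <2:cand t1 ->
2. deliver 2→1:  <1:foll t1 ->
3. deliver 1→2:  <2:lead t1 ->
4. propose(2,'w'):  <2:lead t1 w>
5. deliver 2→1:  <1:foll t1 w>
6. deliver 1→2:  nop
7. deliver 0→2:  nop
8. deliver 0→2:  nop
9. deliver 0→1:  nop

w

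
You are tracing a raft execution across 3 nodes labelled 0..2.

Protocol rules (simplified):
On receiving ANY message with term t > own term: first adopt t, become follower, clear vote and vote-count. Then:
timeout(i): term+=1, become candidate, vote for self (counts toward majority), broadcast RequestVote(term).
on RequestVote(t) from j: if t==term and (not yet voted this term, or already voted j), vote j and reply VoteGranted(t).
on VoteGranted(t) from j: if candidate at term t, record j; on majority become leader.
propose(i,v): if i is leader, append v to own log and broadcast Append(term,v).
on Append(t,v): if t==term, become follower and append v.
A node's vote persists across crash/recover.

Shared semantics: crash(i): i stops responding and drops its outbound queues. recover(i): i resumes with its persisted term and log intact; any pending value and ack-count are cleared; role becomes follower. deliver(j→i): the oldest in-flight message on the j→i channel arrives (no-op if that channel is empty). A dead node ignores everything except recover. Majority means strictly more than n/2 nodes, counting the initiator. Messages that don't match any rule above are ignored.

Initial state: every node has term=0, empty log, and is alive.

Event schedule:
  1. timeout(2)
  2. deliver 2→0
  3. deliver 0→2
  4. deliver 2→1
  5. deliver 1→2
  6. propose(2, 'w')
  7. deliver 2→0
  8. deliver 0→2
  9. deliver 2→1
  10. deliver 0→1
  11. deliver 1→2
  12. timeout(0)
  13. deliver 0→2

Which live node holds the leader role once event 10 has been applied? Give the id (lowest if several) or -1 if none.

2

e1 timeout(2): 2[cand,t=1,-]
e2 deliver 2→0: 0[foll,t=1,-]
e3 deliver 0→2: 2[lead,t=1,-]
e4 deliver 2→1: 1[foll,t=1,-]
e5 deliver 1→2: ·
e6 propose(2,'w'): 2[lead,t=1,w]
e7 deliver 2→0: 0[foll,t=1,w]
e8 deliver 0→2: ·
e9 deliver 2→1: 1[foll,t=1,w]
e10 deliver 0→1: ·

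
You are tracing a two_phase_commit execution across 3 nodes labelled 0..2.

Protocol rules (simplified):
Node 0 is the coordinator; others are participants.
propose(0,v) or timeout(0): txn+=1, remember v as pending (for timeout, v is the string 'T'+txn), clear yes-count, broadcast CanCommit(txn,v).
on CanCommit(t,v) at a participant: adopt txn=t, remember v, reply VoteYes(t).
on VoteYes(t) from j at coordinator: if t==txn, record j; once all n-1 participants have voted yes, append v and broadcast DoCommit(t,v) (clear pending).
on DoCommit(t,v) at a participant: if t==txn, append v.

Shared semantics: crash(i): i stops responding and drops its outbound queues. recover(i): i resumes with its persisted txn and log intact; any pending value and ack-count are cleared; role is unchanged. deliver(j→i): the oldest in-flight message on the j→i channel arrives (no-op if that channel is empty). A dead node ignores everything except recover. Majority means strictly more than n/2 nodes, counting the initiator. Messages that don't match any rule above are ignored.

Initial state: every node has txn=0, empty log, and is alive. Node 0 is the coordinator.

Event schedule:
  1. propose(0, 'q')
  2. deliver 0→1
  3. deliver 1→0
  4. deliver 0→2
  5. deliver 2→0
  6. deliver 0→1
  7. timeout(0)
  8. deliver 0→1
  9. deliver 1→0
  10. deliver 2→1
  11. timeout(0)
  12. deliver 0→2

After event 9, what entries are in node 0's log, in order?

after 1 — propose(0,'q'): n0:coor/t1/[-]
after 2 — deliver 0→1: n1:part/t1/[-]
after 3 — deliver 1→0: ·
after 4 — deliver 0→2: n2:part/t1/[-]
after 5 — deliver 2→0: n0:coor/t1/[q]
after 6 — deliver 0→1: n1:part/t1/[q]
after 7 — timeout(0): n0:coor/t2/[q]
after 8 — deliver 0→1: n1:part/t2/[q]
after 9 — deliver 1→0: ·

q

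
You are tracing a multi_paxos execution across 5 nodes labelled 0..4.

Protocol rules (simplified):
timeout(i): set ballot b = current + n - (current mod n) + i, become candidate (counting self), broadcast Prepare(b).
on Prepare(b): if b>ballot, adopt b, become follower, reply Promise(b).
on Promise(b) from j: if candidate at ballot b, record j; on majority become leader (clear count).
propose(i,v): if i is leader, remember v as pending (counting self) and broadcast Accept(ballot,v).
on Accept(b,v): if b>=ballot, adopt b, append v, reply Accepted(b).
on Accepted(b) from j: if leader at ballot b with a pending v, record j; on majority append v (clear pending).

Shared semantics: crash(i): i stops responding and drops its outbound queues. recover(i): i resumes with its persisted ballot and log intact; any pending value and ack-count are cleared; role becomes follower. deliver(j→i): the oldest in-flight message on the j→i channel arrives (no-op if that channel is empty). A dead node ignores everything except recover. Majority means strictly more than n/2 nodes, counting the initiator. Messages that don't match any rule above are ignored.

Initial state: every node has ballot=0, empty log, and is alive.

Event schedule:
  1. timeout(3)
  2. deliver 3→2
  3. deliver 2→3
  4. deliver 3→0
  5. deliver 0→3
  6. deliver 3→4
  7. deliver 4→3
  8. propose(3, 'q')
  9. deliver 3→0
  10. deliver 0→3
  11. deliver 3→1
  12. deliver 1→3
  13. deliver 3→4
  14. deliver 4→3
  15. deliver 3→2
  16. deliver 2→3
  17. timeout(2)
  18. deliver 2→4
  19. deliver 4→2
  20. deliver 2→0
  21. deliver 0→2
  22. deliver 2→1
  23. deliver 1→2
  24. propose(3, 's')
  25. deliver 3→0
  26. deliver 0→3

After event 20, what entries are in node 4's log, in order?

e1 timeout(3): 3[cand,b=8,-]
e2 deliver 3→2: 2[foll,b=8,-]
e3 deliver 2→3: ·
e4 deliver 3→0: 0[foll,b=8,-]
e5 deliver 0→3: 3[lead,b=8,-]
e6 deliver 3→4: 4[foll,b=8,-]
e7 deliver 4→3: ·
e8 propose(3,'q'): ·
e9 deliver 3→0: 0[foll,b=8,q]
e10 deliver 0→3: ·
e11 deliver 3→1: 1[foll,b=8,-]
e12 deliver 1→3: ·
e13 deliver 3→4: 4[foll,b=8,q]
e14 deliver 4→3: 3[lead,b=8,q]
e15 deliver 3→2: 2[foll,b=8,q]
e16 deliver 2→3: ·
e17 timeout(2): 2[cand,b=12,q]
e18 deliver 2→4: 4[foll,b=12,q]
e19 deliver 4→2: ·
e20 deliver 2→0: 0[foll,b=12,q]

q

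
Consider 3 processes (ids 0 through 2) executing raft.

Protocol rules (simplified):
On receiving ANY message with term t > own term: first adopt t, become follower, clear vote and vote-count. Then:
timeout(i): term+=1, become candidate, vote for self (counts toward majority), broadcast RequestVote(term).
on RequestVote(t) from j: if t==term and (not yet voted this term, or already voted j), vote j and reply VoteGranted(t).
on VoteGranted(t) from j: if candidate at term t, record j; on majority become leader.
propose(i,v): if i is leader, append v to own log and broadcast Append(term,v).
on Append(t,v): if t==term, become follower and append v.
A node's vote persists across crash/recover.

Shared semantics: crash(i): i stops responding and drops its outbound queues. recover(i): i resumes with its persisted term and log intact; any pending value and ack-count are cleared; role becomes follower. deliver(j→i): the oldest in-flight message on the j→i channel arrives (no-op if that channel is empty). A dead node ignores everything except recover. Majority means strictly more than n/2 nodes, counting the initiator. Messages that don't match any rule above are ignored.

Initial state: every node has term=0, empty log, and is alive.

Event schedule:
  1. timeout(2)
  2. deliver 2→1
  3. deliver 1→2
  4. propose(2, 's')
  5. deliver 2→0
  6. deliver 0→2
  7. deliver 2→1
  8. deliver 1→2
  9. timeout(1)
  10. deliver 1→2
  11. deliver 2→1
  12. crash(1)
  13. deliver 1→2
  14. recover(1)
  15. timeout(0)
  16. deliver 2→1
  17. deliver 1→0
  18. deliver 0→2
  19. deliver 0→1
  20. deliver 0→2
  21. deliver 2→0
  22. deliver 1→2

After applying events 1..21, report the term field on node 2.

2

[1] timeout(2) → N2(cand t1 [-])
[2] deliver 2→1 → N1(foll t1 [-])
[3] deliver 1→2 → N2(lead t1 [-])
[4] propose(2,'s') → N2(lead t1 [s])
[5] deliver 2→0 → N0(foll t1 [-])
[6] deliver 0→2 → ∅
[7] deliver 2→1 → N1(foll t1 [s])
[8] deliver 1→2 → ∅
[9] timeout(1) → N1(cand t2 [s])
[10] deliver 1→2 → N2(foll t2 [s])
[11] deliver 2→1 → N1(lead t2 [s])
[12] crash(1) → N1(✗lead t2 [s])
[13] deliver 1→2 → ∅
[14] recover(1) → N1(foll t2 [s])
[15] timeout(0) → N0(cand t2 [-])
[16] deliver 2→1 → ∅
[17] deliver 1→0 → ∅
[18] deliver 0→2 → ∅
[19] deliver 0→1 → ∅
[20] deliver 0→2 → ∅
[21] deliver 2→0 → ∅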